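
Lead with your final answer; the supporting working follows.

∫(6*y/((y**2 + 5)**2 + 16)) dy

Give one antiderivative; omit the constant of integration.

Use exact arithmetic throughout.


The answer is 3*atan(y**2/4 + 5/4)/4.
Step 1. Substitute u = y**2 + 5, turning ∫(6*y/((y**2 + 5)**2 + 16)) dy into ∫(3/(u**2 + 16)) du: now ∫(3/(u**2 + 16)) du.
Step 2. Evaluate the standard form: now 3*atan(u/4)/4.
Step 3. Substitute back u = y**2 + 5: now 3*atan(y**2/4 + 5/4)/4.
Answer: 3*atan(y**2/4 + 5/4)/4.


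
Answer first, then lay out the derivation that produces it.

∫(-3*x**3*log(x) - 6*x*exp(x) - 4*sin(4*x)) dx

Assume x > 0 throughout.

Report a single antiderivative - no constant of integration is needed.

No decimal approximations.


The answer is -3*x**4*log(x)/4 + 3*x**4/16 - 6*x*exp(x) + 6*exp(x) + cos(4*x).
Step 1. Rewrite: now ∫(-6*x*exp(x)) dx + ∫(-3*x**3*log(x)) dx + ∫(-4*sin(4*x)) dx.
Step 2. Integrate ∫(-3*x**3*log(x)) dx by parts with u = log(x), dv = (-3*x**3) dx, so v = -3*x**4/4 [assuming x > 0]: now -3*x**4*log(x)/4 + ∫(3*x**3/4) dx + ∫(-6*x*exp(x)) dx + ∫(-4*sin(4*x)) dx.
Step 3. Evaluate the standard form: now -3*x**4*log(x)/4 + 3*x**4/16 + ∫(-6*x*exp(x)) dx + ∫(-4*sin(4*x)) dx.
Step 4. Integrate ∫(-6*x*exp(x)) dx by parts with u = x, dv = (-6*exp(x)) dx, so v = -6*exp(x): now -3*x**4*log(x)/4 + 3*x**4/16 - 6*x*exp(x) + ∫(6*exp(x)) dx + ∫(-4*sin(4*x)) dx.
Step 5. Evaluate the standard form: now -3*x**4*log(x)/4 + 3*x**4/16 - 6*x*exp(x) + 6*exp(x) + ∫(-4*sin(4*x)) dx.
Step 6. Evaluate the standard form: now -3*x**4*log(x)/4 + 3*x**4/16 - 6*x*exp(x) + 6*exp(x) + cos(4*x).
Answer: -3*x**4*log(x)/4 + 3*x**4/16 - 6*x*exp(x) + 6*exp(x) + cos(4*x).


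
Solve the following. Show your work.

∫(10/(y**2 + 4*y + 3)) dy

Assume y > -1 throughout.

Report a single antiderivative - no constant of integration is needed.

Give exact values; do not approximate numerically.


Step 1. Decompose ∫(10/(y**2 + 4*y + 3)) dy by partial fractions, 10/(y**2 + 4*y + 3) = -5/(y + 3) + 5/(y + 1): now ∫(5/(y + 1)) dy + ∫(-5/(y + 3)) dy.
Step 2. Evaluate the standard form [assuming y > -3]: now -5*log(y + 3) + ∫(5/(y + 1)) dy.
Step 3. Evaluate the standard form [assuming y > -1]: now 5*log(y + 1) - 5*log(y + 3).
Answer: 5*log(y + 1) - 5*log(y + 3).


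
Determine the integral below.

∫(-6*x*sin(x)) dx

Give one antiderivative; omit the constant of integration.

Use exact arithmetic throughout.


Answer: 6*x*cos(x) - 6*sin(x).


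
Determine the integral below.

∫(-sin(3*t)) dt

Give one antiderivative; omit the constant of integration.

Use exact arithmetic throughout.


Answer: cos(3*t)/3.


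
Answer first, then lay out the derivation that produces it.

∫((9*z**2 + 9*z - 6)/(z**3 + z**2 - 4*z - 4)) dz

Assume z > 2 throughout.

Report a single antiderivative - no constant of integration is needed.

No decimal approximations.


The answer is 4*log(z - 2) + 2*log(z + 1) + 3*log(z + 2).
Step 1. Decompose ∫((9*z**2 + 9*z - 6)/(z**3 + z**2 - 4*z - 4)) dz by partial fractions, (9*z**2 + 9*z - 6)/(z**3 + z**2 - 4*z - 4) = 3/(z + 2) + 2/(z + 1) + 4/(z - 2): now ∫(4/(z - 2)) dz + ∫(2/(z + 1)) dz + ∫(3/(z + 2)) dz.
Step 2. Evaluate the standard form [assuming z > -2]: now 3*log(z + 2) + ∫(4/(z - 2)) dz + ∫(2/(z + 1)) dz.
Step 3. Evaluate the standard form [assuming z > -1]: now 2*log(z + 1) + 3*log(z + 2) + ∫(4/(z - 2)) dz.
Step 4. Evaluate the standard form [assuming z > 2]: now 4*log(z - 2) + 2*log(z + 1) + 3*log(z + 2).
Answer: 4*log(z - 2) + 2*log(z + 1) + 3*log(z + 2).


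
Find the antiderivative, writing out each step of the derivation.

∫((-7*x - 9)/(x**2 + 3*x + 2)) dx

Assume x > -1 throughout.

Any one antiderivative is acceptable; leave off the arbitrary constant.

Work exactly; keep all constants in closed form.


Step 1. Decompose ∫((-7*x - 9)/(x**2 + 3*x + 2)) dx by partial fractions, (-7*x - 9)/(x**2 + 3*x + 2) = -5/(x + 2) - 2/(x + 1): now ∫(-2/(x + 1)) dx + ∫(-5/(x + 2)) dx.
Step 2. Evaluate the standard form [assuming x > -2]: now -5*log(x + 2) + ∫(-2/(x + 1)) dx.
Step 3. Evaluate the standard form [assuming x > -1]: now -2*log(x + 1) - 5*log(x + 2).
Answer: -2*log(x + 1) - 5*log(x + 2).


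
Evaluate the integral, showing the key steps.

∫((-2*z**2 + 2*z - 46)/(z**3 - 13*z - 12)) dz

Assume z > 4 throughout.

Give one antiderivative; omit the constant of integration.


Step 1. Decompose ∫((-2*z**2 + 2*z - 46)/(z**3 - 13*z - 12)) dz by partial fractions, (-2*z**2 + 2*z - 46)/(z**3 - 13*z - 12) = -5/(z + 3) + 5/(z + 1) - 2/(z - 4): now ∫(-2/(z - 4)) dz + ∫(5/(z + 1)) dz + ∫(-5/(z + 3)) dz.
Step 2. Evaluate the standard form [assuming z > -3]: now -5*log(z + 3) + ∫(-2/(z - 4)) dz + ∫(5/(z + 1)) dz.
Step 3. Evaluate the standard form [assuming z > 4]: now -2*log(z - 4) - 5*log(z + 3) + ∫(5/(z + 1)) dz.
Step 4. Evaluate the standard form [assuming z > -1]: now -2*log(z - 4) + 5*log(z + 1) - 5*log(z + 3).
Answer: -2*log(z - 4) + 5*log(z + 1) - 5*log(z + 3).


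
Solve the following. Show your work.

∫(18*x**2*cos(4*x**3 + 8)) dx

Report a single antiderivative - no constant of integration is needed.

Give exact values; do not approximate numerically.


Step 1. Substitute u = x**3 + 2, turning ∫(18*x**2*cos(4*x**3 + 8)) dx into ∫(6*cos(4*u)) du: now ∫(6*cos(4*u)) du.
Step 2. Evaluate the standard form: now 3*sin(4*u)/2.
Step 3. Substitute back u = x**3 + 2: now 3*sin(4*x**3 + 8)/2.
Answer: 3*sin(4*x**3 + 8)/2.


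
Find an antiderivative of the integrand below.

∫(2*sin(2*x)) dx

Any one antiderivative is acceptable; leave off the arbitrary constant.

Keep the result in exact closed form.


Answer: -cos(2*x).


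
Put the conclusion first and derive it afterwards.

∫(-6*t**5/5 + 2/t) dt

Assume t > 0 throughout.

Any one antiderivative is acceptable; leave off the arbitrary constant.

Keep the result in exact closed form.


The answer is -t**6/5 + 2*log(t).
Step 1. Rewrite: now ∫(2/t) dt + ∫(-6*t**5/5) dt.
Step 2. Evaluate the standard form [assuming t > 0]: now 2*log(t) + ∫(-6*t**5/5) dt.
Step 3. Evaluate the standard form: now -t**6/5 + 2*log(t).
Answer: -t**6/5 + 2*log(t).


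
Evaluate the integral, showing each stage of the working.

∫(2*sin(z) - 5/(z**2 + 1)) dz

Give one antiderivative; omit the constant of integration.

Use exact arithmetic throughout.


Step 1. Rewrite: now ∫(-5/(z**2 + 1)) dz + ∫(2*sin(z)) dz.
Step 2. Evaluate the standard form: now -5*atan(z) + ∫(2*sin(z)) dz.
Step 3. Evaluate the standard form: now -2*cos(z) - 5*atan(z).
Answer: -2*cos(z) - 5*atan(z).


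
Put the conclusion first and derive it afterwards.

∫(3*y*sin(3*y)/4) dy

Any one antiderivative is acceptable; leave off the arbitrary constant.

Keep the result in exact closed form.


The answer is -y*cos(3*y)/4 + sin(3*y)/12.
Step 1. Integrate ∫(3*y*sin(3*y)/4) dy by parts with u = y, dv = (3*sin(3*y)/4) dy, so v = -cos(3*y)/4: now -y*cos(3*y)/4 + ∫(cos(3*y)/4) dy.
Step 2. Evaluate the standard form: now -y*cos(3*y)/4 + sin(3*y)/12.
Answer: -y*cos(3*y)/4 + sin(3*y)/12.


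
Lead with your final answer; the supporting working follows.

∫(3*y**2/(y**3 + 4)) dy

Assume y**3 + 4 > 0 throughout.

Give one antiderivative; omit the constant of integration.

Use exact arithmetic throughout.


The answer is log(y**3 + 4).
Step 1. Substitute u = y**3 + 4, turning ∫(3*y**2/(y**3 + 4)) dy into ∫(1/u) du: now ∫(1/u) du.
Step 2. Evaluate the standard form [assuming u > 0]: now log(u).
Step 3. Substitute back u = y**3 + 4: now log(y**3 + 4).
Answer: log(y**3 + 4).


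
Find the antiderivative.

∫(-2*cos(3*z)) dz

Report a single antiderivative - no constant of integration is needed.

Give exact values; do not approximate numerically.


Answer: -2*sin(3*z)/3.


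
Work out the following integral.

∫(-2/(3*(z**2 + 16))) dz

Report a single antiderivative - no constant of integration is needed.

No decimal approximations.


Answer: -atan(z/4)/6.


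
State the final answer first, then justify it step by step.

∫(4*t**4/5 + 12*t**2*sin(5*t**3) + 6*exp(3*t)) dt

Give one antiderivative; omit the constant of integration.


The answer is 4*t**5/25 + 2*exp(3*t) - 4*cos(5*t**3)/5.
Step 1. Rewrite: now ∫(4*t**4/5) dt + ∫(12*t**2*sin(5*t**3)) dt + ∫(6*exp(3*t)) dt.
Step 2. Evaluate the standard form: now 4*t**5/25 + ∫(12*t**2*sin(5*t**3)) dt + ∫(6*exp(3*t)) dt.
Step 3. Evaluate the standard form: now 4*t**5/25 + 2*exp(3*t) + ∫(12*t**2*sin(5*t**3)) dt.
Step 4. Substitute u = t**3, turning ∫(12*t**2*sin(5*t**3)) dt into ∫(4*sin(5*u)) du: now 4*t**5/25 + 2*exp(3*t) + ∫(4*sin(5*u)) du.
Step 5. Evaluate the standard form: now 4*t**5/25 + 2*exp(3*t) - 4*cos(5*u)/5.
Step 6. Substitute back u = t**3: now 4*t**5/25 + 2*exp(3*t) - 4*cos(5*t**3)/5.
Answer: 4*t**5/25 + 2*exp(3*t) - 4*cos(5*t**3)/5.


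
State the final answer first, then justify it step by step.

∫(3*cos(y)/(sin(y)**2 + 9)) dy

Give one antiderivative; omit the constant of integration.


The answer is atan(sin(y)/3).
Step 1. Substitute u = sin(y), turning ∫(3*cos(y)/(sin(y)**2 + 9)) dy into ∫(3/(u**2 + 9)) du: now ∫(3/(u**2 + 9)) du.
Step 2. Evaluate the standard form: now atan(u/3).
Step 3. Substitute back u = sin(y): now atan(sin(y)/3).
Answer: atan(sin(y)/3).


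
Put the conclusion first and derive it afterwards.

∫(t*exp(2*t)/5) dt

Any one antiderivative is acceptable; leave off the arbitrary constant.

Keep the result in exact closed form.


The answer is t*exp(2*t)/10 - exp(2*t)/20.
Step 1. Integrate ∫(t*exp(2*t)/5) dt by parts with u = t, dv = (exp(2*t)/5) dt, so v = exp(2*t)/10: now t*exp(2*t)/10 + ∫(-exp(2*t)/10) dt.
Step 2. Evaluate the standard form: now t*exp(2*t)/10 - exp(2*t)/20.
Answer: t*exp(2*t)/10 - exp(2*t)/20.


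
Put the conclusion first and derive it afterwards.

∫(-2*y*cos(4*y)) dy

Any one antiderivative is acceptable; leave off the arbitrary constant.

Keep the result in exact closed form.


The answer is -y*sin(4*y)/2 - cos(4*y)/8.
Step 1. Integrate ∫(-2*y*cos(4*y)) dy by parts with u = y, dv = (-2*cos(4*y)) dy, so v = -sin(4*y)/2: now -y*sin(4*y)/2 + ∫(sin(4*y)/2) dy.
Step 2. Evaluate the standard form: now -y*sin(4*y)/2 - cos(4*y)/8.
Answer: -y*sin(4*y)/2 - cos(4*y)/8.


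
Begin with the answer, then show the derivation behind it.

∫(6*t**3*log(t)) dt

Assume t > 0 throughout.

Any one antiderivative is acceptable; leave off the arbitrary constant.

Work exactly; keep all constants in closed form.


The answer is 3*t**4*log(t)/2 - 3*t**4/8.
Step 1. Integrate ∫(6*t**3*log(t)) dt by parts with u = log(t), dv = (6*t**3) dt, so v = 3*t**4/2 [assuming t > 0]: now 3*t**4*log(t)/2 + ∫(-3*t**3/2) dt.
Step 2. Evaluate the standard form: now 3*t**4*log(t)/2 - 3*t**4/8.
Answer: 3*t**4*log(t)/2 - 3*t**4/8.


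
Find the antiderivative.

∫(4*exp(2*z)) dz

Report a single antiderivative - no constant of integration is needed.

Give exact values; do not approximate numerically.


Answer: 2*exp(2*z).


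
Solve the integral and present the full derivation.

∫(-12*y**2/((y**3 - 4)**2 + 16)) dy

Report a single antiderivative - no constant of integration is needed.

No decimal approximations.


Step 1. Substitute u = y**3 - 4, turning ∫(-12*y**2/((y**3 - 4)**2 + 16)) dy into ∫(-4/(u**2 + 16)) du: now ∫(-4/(u**2 + 16)) du.
Step 2. Evaluate the standard form: now -atan(u/4).
Step 3. Substitute back u = y**3 - 4: now -atan(y**3/4 - 1).
Answer: -atan(y**3/4 - 1).


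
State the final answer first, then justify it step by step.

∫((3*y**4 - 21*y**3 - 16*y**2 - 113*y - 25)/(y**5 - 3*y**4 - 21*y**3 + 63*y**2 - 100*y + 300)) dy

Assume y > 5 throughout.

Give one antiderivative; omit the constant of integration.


The answer is -3*log(y - 5) + 4*log(y - 3) + 2*log(y + 5) + atan(y/2)/2.
Step 1. Decompose ∫((3*y**4 - 21*y**3 - 16*y**2 - 113*y - 25)/(y**5 - 3*y**4 - 21*y**3 + 63*y**2 - 100*y + 300)) dy by partial fractions, (3*y**4 - 21*y**3 - 16*y**2 - 113*y - 25)/(y**5 - 3*y**4 - 21*y**3 + 63*y**2 - 100*y + 300) = 1/(y**2 + 4) + 2/(y + 5) + 4/(y - 3) - 3/(y - 5): now ∫(-3/(y - 5)) dy + ∫(4/(y - 3)) dy + ∫(2/(y + 5)) dy + ∫(1/(y**2 + 4)) dy.
Step 2. Evaluate the standard form [assuming y > 5]: now -3*log(y - 5) + ∫(4/(y - 3)) dy + ∫(2/(y + 5)) dy + ∫(1/(y**2 + 4)) dy.
Step 3. Evaluate the standard form [assuming y > 3]: now -3*log(y - 5) + 4*log(y - 3) + ∫(2/(y + 5)) dy + ∫(1/(y**2 + 4)) dy.
Step 4. Evaluate the standard form [assuming y > -5]: now -3*log(y - 5) + 4*log(y - 3) + 2*log(y + 5) + ∫(1/(y**2 + 4)) dy.
Step 5. Evaluate the standard form: now -3*log(y - 5) + 4*log(y - 3) + 2*log(y + 5) + atan(y/2)/2.
Answer: -3*log(y - 5) + 4*log(y - 3) + 2*log(y + 5) + atan(y/2)/2.


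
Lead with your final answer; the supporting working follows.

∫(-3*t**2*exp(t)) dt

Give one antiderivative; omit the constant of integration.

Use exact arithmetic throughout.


The answer is -3*t**2*exp(t) + 6*t*exp(t) - 6*exp(t).
Step 1. Integrate ∫(-3*t**2*exp(t)) dt by parts with u = t**2, dv = (-3*exp(t)) dt, so v = -3*exp(t): now -3*t**2*exp(t) + ∫(6*t*exp(t)) dt.
Step 2. Integrate ∫(6*t*exp(t)) dt by parts with u = t, dv = (6*exp(t)) dt, so v = 6*exp(t): now -3*t**2*exp(t) + 6*t*exp(t) + ∫(-6*exp(t)) dt.
Step 3. Evaluate the standard form: now -3*t**2*exp(t) + 6*t*exp(t) - 6*exp(t).
Answer: -3*t**2*exp(t) + 6*t*exp(t) - 6*exp(t).


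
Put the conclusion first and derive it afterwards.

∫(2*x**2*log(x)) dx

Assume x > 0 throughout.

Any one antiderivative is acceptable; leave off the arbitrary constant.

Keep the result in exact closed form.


The answer is 2*x**3*log(x)/3 - 2*x**3/9.
Step 1. Integrate ∫(2*x**2*log(x)) dx by parts with u = log(x), dv = (2*x**2) dx, so v = 2*x**3/3 [assuming x > 0]: now 2*x**3*log(x)/3 + ∫(-2*x**2/3) dx.
Step 2. Evaluate the standard form: now 2*x**3*log(x)/3 - 2*x**3/9.
Answer: 2*x**3*log(x)/3 - 2*x**3/9.


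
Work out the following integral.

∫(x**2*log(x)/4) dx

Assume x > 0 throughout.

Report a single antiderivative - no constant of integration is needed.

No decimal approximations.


Answer: x**3*log(x)/12 - x**3/36.


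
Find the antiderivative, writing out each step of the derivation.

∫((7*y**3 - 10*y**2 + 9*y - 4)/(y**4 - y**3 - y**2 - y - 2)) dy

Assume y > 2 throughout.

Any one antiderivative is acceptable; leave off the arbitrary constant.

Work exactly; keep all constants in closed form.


Step 1. Decompose ∫((7*y**3 - 10*y**2 + 9*y - 4)/(y**4 - y**3 - y**2 - y - 2)) dy by partial fractions, (7*y**3 - 10*y**2 + 9*y - 4)/(y**4 - y**3 - y**2 - y - 2) = -2/(y**2 + 1) + 5/(y + 1) + 2/(y - 2): now ∫(2/(y - 2)) dy + ∫(5/(y + 1)) dy + ∫(-2/(y**2 + 1)) dy.
Step 2. Evaluate the standard form [assuming y > -1]: now 5*log(y + 1) + ∫(2/(y - 2)) dy + ∫(-2/(y**2 + 1)) dy.
Step 3. Evaluate the standard form [assuming y > 2]: now 2*log(y - 2) + 5*log(y + 1) + ∫(-2/(y**2 + 1)) dy.
Step 4. Evaluate the standard form: now 2*log(y - 2) + 5*log(y + 1) - 2*atan(y).
Answer: 2*log(y - 2) + 5*log(y + 1) - 2*atan(y).


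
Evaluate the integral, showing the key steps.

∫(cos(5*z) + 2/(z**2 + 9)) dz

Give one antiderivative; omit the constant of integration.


Step 1. Rewrite: now ∫(2/(z**2 + 9)) dz + ∫(cos(5*z)) dz.
Step 2. Evaluate the standard form: now 2*atan(z/3)/3 + ∫(cos(5*z)) dz.
Step 3. Evaluate the standard form: now sin(5*z)/5 + 2*atan(z/3)/3.
Answer: sin(5*z)/5 + 2*atan(z/3)/3.


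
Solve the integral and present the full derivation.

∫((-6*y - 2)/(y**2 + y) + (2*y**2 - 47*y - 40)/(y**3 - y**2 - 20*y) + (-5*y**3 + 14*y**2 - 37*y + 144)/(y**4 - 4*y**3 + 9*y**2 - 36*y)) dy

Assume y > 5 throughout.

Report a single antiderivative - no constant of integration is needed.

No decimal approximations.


Step 1. Rewrite: now ∫((-6*y - 2)/(y**2 + y)) dy + ∫((2*y**2 - 47*y - 40)/(y**3 - y**2 - 20*y)) dy + ∫((-5*y**3 + 14*y**2 - 37*y + 144)/(y**4 - 4*y**3 + 9*y**2 - 36*y)) dy.
Step 2. Decompose ∫((-5*y**3 + 14*y**2 - 37*y + 144)/(y**4 - 4*y**3 + 9*y**2 - 36*y)) dy by partial fractions, (-5*y**3 + 14*y**2 - 37*y + 144)/(y**4 - 4*y**3 + 9*y**2 - 36*y) = -2/(y**2 + 9) - 1/(y - 4) - 4/y: now ∫(-4/y) dy + ∫((-6*y - 2)/(y**2 + y)) dy + ∫((2*y**2 - 47*y - 40)/(y**3 - y**2 - 20*y)) dy + ∫(-1/(y - 4)) dy + ∫(-2/(y**2 + 9)) dy.
Step 3. Evaluate the standard form [assuming y > 4]: now -log(y - 4) + ∫(-4/y) dy + ∫((-6*y - 2)/(y**2 + y)) dy + ∫((2*y**2 - 47*y - 40)/(y**3 - y**2 - 20*y)) dy + ∫(-2/(y**2 + 9)) dy.
Step 4. Evaluate the standard form [assuming y > 0]: now -4*log(y) - log(y - 4) + ∫((-6*y - 2)/(y**2 + y)) dy + ∫((2*y**2 - 47*y - 40)/(y**3 - y**2 - 20*y)) dy + ∫(-2/(y**2 + 9)) dy.
Step 5. Evaluate the standard form: now -4*log(y) - log(y - 4) - 2*atan(y/3)/3 + ∫((-6*y - 2)/(y**2 + y)) dy + ∫((2*y**2 - 47*y - 40)/(y**3 - y**2 - 20*y)) dy.
Step 6. Decompose ∫((2*y**2 - 47*y - 40)/(y**3 - y**2 - 20*y)) dy by partial fractions, (2*y**2 - 47*y - 40)/(y**3 - y**2 - 20*y) = 5/(y + 4) - 5/(y - 5) + 2/y: now -4*log(y) - log(y - 4) - 2*atan(y/3)/3 + ∫(2/y) dy + ∫((-6*y - 2)/(y**2 + y)) dy + ∫(-5/(y - 5)) dy + ∫(5/(y + 4)) dy.
Step 7. Evaluate the standard form [assuming y > -4]: now -4*log(y) - log(y - 4) + 5*log(y + 4) - 2*atan(y/3)/3 + ∫(2/y) dy + ∫((-6*y - 2)/(y**2 + y)) dy + ∫(-5/(y - 5)) dy.
Step 8. Evaluate the standard form [assuming y > 5]: now -4*log(y) - 5*log(y - 5) - log(y - 4) + 5*log(y + 4) - 2*atan(y/3)/3 + ∫(2/y) dy + ∫((-6*y - 2)/(y**2 + y)) dy.
Step 9. Evaluate the standard form [assuming y > 0]: now -2*log(y) - 5*log(y - 5) - log(y - 4) + 5*log(y + 4) - 2*atan(y/3)/3 + ∫((-6*y - 2)/(y**2 + y)) dy.
Step 10. Decompose ∫((-6*y - 2)/(y**2 + y)) dy by partial fractions, (-6*y - 2)/(y**2 + y) = -4/(y + 1) - 2/y: now -2*log(y) - 5*log(y - 5) - log(y - 4) + 5*log(y + 4) - 2*atan(y/3)/3 + ∫(-2/y) dy + ∫(-4/(y + 1)) dy.
Step 11. Evaluate the standard form [assuming y > 0]: now -4*log(y) - 5*log(y - 5) - log(y - 4) + 5*log(y + 4) - 2*atan(y/3)/3 + ∫(-4/(y + 1)) dy.
Step 12. Evaluate the standard form [assuming y > -1]: now -4*log(y) - 5*log(y - 5) - log(y - 4) - 4*log(y + 1) + 5*log(y + 4) - 2*atan(y/3)/3.
Answer: -4*log(y) - 5*log(y - 5) - log(y - 4) - 4*log(y + 1) + 5*log(y + 4) - 2*atan(y/3)/3.


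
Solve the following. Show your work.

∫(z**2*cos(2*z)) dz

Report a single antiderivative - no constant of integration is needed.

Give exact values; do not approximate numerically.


Step 1. Integrate ∫(z**2*cos(2*z)) dz by parts with u = z**2, dv = (cos(2*z)) dz, so v = sin(2*z)/2: now z**2*sin(2*z)/2 + ∫(-z*sin(2*z)) dz.
Step 2. Integrate ∫(-z*sin(2*z)) dz by parts with u = z, dv = (-sin(2*z)) dz, so v = cos(2*z)/2: now z**2*sin(2*z)/2 + z*cos(2*z)/2 + ∫(-cos(2*z)/2) dz.
Step 3. Evaluate the standard form: now z**2*sin(2*z)/2 + z*cos(2*z)/2 - sin(2*z)/4.
Answer: z**2*sin(2*z)/2 + z*cos(2*z)/2 - sin(2*z)/4.


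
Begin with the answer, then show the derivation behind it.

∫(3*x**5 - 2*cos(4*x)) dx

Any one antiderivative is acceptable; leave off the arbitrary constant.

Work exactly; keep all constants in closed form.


The answer is x**6/2 - sin(4*x)/2.
Step 1. Rewrite: now ∫(3*x**5) dx + ∫(-2*cos(4*x)) dx.
Step 2. Evaluate the standard form: now -sin(4*x)/2 + ∫(3*x**5) dx.
Step 3. Evaluate the standard form: now x**6/2 - sin(4*x)/2.
Answer: x**6/2 - sin(4*x)/2.


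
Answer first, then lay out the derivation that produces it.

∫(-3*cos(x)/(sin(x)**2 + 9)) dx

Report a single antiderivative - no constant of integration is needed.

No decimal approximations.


The answer is -atan(sin(x)/3).
Step 1. Substitute u = sin(x), turning ∫(-3*cos(x)/(sin(x)**2 + 9)) dx into ∫(-3/(u**2 + 9)) du: now ∫(-3/(u**2 + 9)) du.
Step 2. Evaluate the standard form: now -atan(u/3).
Step 3. Substitute back u = sin(x): now -atan(sin(x)/3).
Answer: -atan(sin(x)/3).


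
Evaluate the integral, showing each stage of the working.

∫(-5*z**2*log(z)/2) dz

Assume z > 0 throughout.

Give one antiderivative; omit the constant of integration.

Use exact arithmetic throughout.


Step 1. Integrate ∫(-5*z**2*log(z)/2) dz by parts with u = log(z), dv = (-5*z**2/2) dz, so v = -5*z**3/6 [assuming z > 0]: now -5*z**3*log(z)/6 + ∫(5*z**2/6) dz.
Step 2. Evaluate the standard form: now -5*z**3*log(z)/6 + 5*z**3/18.
Answer: -5*z**3*log(z)/6 + 5*z**3/18.


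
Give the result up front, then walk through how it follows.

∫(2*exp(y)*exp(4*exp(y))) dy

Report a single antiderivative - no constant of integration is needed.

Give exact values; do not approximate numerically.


The answer is exp(4*exp(y))/2.
Step 1. Substitute u = exp(y), turning ∫(2*exp(y)*exp(4*exp(y))) dy into ∫(2*exp(4*u)) du: now ∫(2*exp(4*u)) du.
Step 2. Evaluate the standard form: now exp(4*u)/2.
Step 3. Substitute back u = exp(y): now exp(4*exp(y))/2.
Answer: exp(4*exp(y))/2.


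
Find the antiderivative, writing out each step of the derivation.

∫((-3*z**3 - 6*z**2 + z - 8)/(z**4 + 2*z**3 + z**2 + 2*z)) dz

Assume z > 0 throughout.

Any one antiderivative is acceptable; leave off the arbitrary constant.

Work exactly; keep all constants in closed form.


Step 1. Decompose ∫((-3*z**3 - 6*z**2 + z - 8)/(z**4 + 2*z**3 + z**2 + 2*z)) dz by partial fractions, (-3*z**3 - 6*z**2 + z - 8)/(z**4 + 2*z**3 + z**2 + 2*z) = 2/(z**2 + 1) + 1/(z + 2) - 4/z: now ∫(-4/z) dz + ∫(1/(z + 2)) dz + ∫(2/(z**2 + 1)) dz.
Step 2. Evaluate the standard form [assuming z > 0]: now -4*log(z) + ∫(1/(z + 2)) dz + ∫(2/(z**2 + 1)) dz.
Step 3. Evaluate the standard form [assuming z > -2]: now -4*log(z) + log(z + 2) + ∫(2/(z**2 + 1)) dz.
Step 4. Evaluate the standard form: now -4*log(z) + log(z + 2) + 2*atan(z).
Answer: -4*log(z) + log(z + 2) + 2*atan(z).


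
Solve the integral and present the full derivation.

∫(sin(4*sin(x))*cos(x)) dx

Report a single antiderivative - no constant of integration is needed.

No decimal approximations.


Step 1. Substitute u = sin(x), turning ∫(sin(4*sin(x))*cos(x)) dx into ∫(sin(4*u)) du: now ∫(sin(4*u)) du.
Step 2. Evaluate the standard form: now -cos(4*u)/4.
Step 3. Substitute back u = sin(x): now -cos(4*sin(x))/4.
Answer: -cos(4*sin(x))/4.


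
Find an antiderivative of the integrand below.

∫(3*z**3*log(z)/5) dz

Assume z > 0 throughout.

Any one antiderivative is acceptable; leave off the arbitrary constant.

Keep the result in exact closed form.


Answer: 3*z**4*log(z)/20 - 3*z**4/80.


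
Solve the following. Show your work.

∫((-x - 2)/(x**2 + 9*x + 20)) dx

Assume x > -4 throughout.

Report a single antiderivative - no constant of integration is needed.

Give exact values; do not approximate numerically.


Step 1. Decompose ∫((-x - 2)/(x**2 + 9*x + 20)) dx by partial fractions, (-x - 2)/(x**2 + 9*x + 20) = -3/(x + 5) + 2/(x + 4): now ∫(2/(x + 4)) dx + ∫(-3/(x + 5)) dx.
Step 2. Evaluate the standard form [assuming x > -4]: now 2*log(x + 4) + ∫(-3/(x + 5)) dx.
Step 3. Evaluate the standard form [assuming x > -5]: now 2*log(x + 4) - 3*log(x + 5).
Answer: 2*log(x + 4) - 3*log(x + 5).


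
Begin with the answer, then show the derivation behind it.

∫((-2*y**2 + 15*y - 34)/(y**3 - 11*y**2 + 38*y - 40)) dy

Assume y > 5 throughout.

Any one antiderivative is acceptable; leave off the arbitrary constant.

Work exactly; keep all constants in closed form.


The answer is -3*log(y - 5) + 3*log(y - 4) - 2*log(y - 2).
Step 1. Decompose ∫((-2*y**2 + 15*y - 34)/(y**3 - 11*y**2 + 38*y - 40)) dy by partial fractions, (-2*y**2 + 15*y - 34)/(y**3 - 11*y**2 + 38*y - 40) = -2/(y - 2) + 3/(y - 4) - 3/(y - 5): now ∫(-3/(y - 5)) dy + ∫(3/(y - 4)) dy + ∫(-2/(y - 2)) dy.
Step 2. Evaluate the standard form [assuming y > 4]: now 3*log(y - 4) + ∫(-3/(y - 5)) dy + ∫(-2/(y - 2)) dy.
Step 3. Evaluate the standard form [assuming y > 2]: now 3*log(y - 4) - 2*log(y - 2) + ∫(-3/(y - 5)) dy.
Step 4. Evaluate the standard form [assuming y > 5]: now -3*log(y - 5) + 3*log(y - 4) - 2*log(y - 2).
Answer: -3*log(y - 5) + 3*log(y - 4) - 2*log(y - 2).


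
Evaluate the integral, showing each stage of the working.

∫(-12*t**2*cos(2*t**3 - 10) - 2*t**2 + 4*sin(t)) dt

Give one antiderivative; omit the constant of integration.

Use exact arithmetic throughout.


Step 1. Rewrite: now ∫(-2*t**2) dt + ∫(-12*t**2*cos(2*t**3 - 10)) dt + ∫(4*sin(t)) dt.
Step 2. Evaluate the standard form: now -4*cos(t) + ∫(-2*t**2) dt + ∫(-12*t**2*cos(2*t**3 - 10)) dt.
Step 3. Substitute u = t**3 - 5, turning ∫(-12*t**2*cos(2*t**3 - 10)) dt into ∫(-4*cos(2*u)) du: now -4*cos(t) + ∫(-2*t**2) dt + ∫(-4*cos(2*u)) du.
Step 4. Evaluate the standard form: now -2*sin(2*u) - 4*cos(t) + ∫(-2*t**2) dt.
Step 5. Substitute back u = t**3 - 5: now -2*sin(2*t**3 - 10) - 4*cos(t) + ∫(-2*t**2) dt.
Step 6. Evaluate the standard form: now -2*t**3/3 - 2*sin(2*t**3 - 10) - 4*cos(t).
Answer: -2*t**3/3 - 2*sin(2*t**3 - 10) - 4*cos(t).


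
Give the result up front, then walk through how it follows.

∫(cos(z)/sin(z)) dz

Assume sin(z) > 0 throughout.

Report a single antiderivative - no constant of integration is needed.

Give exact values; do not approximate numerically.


The answer is log(sin(z)).
Step 1. Substitute u = sin(z), turning ∫(cos(z)/sin(z)) dz into ∫(1/u) du: now ∫(1/u) du.
Step 2. Evaluate the standard form [assuming u > 0]: now log(u).
Step 3. Substitute back u = sin(z): now log(sin(z)).
Answer: log(sin(z)).


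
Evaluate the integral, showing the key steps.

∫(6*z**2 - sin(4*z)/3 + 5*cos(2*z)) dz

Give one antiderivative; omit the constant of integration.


Step 1. Rewrite: now ∫(6*z**2) dz + ∫(-sin(4*z)/3) dz + ∫(5*cos(2*z)) dz.
Step 2. Evaluate the standard form: now 5*sin(2*z)/2 + ∫(6*z**2) dz + ∫(-sin(4*z)/3) dz.
Step 3. Evaluate the standard form: now 2*z**3 + 5*sin(2*z)/2 + ∫(-sin(4*z)/3) dz.
Step 4. Evaluate the standard form: now 2*z**3 + 5*sin(2*z)/2 + cos(4*z)/12.
Answer: 2*z**3 + 5*sin(2*z)/2 + cos(4*z)/12.


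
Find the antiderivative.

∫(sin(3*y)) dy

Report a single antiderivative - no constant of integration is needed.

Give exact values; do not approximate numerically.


Answer: -cos(3*y)/3.


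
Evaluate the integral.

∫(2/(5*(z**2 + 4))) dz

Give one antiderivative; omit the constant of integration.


Answer: atan(z/2)/5.


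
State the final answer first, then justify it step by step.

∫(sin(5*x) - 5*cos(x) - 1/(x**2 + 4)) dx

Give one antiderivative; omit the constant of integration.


The answer is -5*sin(x) - cos(5*x)/5 - atan(x/2)/2.
Step 1. Rewrite: now ∫(-1/(x**2 + 4)) dx + ∫(sin(5*x)) dx + ∫(-5*cos(x)) dx.
Step 2. Evaluate the standard form: now -atan(x/2)/2 + ∫(sin(5*x)) dx + ∫(-5*cos(x)) dx.
Step 3. Evaluate the standard form: now -5*sin(x) - atan(x/2)/2 + ∫(sin(5*x)) dx.
Step 4. Evaluate the standard form: now -5*sin(x) - cos(5*x)/5 - atan(x/2)/2.
Answer: -5*sin(x) - cos(5*x)/5 - atan(x/2)/2.


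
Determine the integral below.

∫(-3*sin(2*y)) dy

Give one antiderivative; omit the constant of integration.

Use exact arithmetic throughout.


Answer: 3*cos(2*y)/2.


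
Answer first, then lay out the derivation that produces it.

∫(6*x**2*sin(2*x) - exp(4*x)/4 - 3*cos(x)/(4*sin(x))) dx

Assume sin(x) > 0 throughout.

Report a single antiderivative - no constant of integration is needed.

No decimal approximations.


The answer is -3*x**2*cos(2*x) + 3*x*sin(2*x) - exp(4*x)/16 - 3*log(sin(x))/4 + 3*cos(2*x)/2.
Step 1. Rewrite: now ∫(6*x**2*sin(2*x)) dx + ∫(-3*cos(x)/(4*sin(x))) dx + ∫(-exp(4*x)/4) dx.
Step 2. Integrate ∫(6*x**2*sin(2*x)) dx by parts with u = x**2, dv = (6*sin(2*x)) dx, so v = -3*cos(2*x): now -3*x**2*cos(2*x) + ∫(6*x*cos(2*x)) dx + ∫(-3*cos(x)/(4*sin(x))) dx + ∫(-exp(4*x)/4) dx.
Step 3. Integrate ∫(6*x*cos(2*x)) dx by parts with u = x, dv = (6*cos(2*x)) dx, so v = 3*sin(2*x): now -3*x**2*cos(2*x) + 3*x*sin(2*x) + ∫(-3*cos(x)/(4*sin(x))) dx + ∫(-exp(4*x)/4) dx + ∫(-3*sin(2*x)) dx.
Step 4. Evaluate the standard form: now -3*x**2*cos(2*x) + 3*x*sin(2*x) + 3*cos(2*x)/2 + ∫(-3*cos(x)/(4*sin(x))) dx + ∫(-exp(4*x)/4) dx.
Step 5. Substitute u = sin(x), turning ∫(-3*cos(x)/(4*sin(x))) dx into ∫(-3/(4*u)) du: now -3*x**2*cos(2*x) + 3*x*sin(2*x) + 3*cos(2*x)/2 + ∫(-3/(4*u)) du + ∫(-exp(4*x)/4) dx.
Step 6. Evaluate the standard form [assuming u > 0]: now -3*x**2*cos(2*x) + 3*x*sin(2*x) - 3*log(u)/4 + 3*cos(2*x)/2 + ∫(-exp(4*x)/4) dx.
Step 7. Substitute back u = sin(x): now -3*x**2*cos(2*x) + 3*x*sin(2*x) - 3*log(sin(x))/4 + 3*cos(2*x)/2 + ∫(-exp(4*x)/4) dx.
Step 8. Evaluate the standard form: now -3*x**2*cos(2*x) + 3*x*sin(2*x) - exp(4*x)/16 - 3*log(sin(x))/4 + 3*cos(2*x)/2.
Answer: -3*x**2*cos(2*x) + 3*x*sin(2*x) - exp(4*x)/16 - 3*log(sin(x))/4 + 3*cos(2*x)/2.


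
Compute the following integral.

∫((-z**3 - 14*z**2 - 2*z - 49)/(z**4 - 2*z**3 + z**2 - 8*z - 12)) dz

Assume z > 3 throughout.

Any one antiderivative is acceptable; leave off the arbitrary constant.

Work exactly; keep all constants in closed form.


Answer: -4*log(z - 3) + 3*log(z + 1) - atan(z/2)/2.


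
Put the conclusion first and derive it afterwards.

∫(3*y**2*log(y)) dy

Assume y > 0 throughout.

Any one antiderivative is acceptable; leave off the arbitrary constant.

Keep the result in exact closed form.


The answer is y**3*log(y) - y**3/3.
Step 1. Integrate ∫(3*y**2*log(y)) dy by parts with u = log(y), dv = (3*y**2) dy, so v = y**3 [assuming y > 0]: now y**3*log(y) + ∫(-y**2) dy.
Step 2. Evaluate the standard form: now y**3*log(y) - y**3/3.
Answer: y**3*log(y) - y**3/3.


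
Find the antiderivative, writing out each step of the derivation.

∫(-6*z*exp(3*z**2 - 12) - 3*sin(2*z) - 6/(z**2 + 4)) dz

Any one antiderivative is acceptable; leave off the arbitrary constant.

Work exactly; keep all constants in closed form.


Step 1. Rewrite: now ∫(-6*z*exp(3*z**2 - 12)) dz + ∫(-6/(z**2 + 4)) dz + ∫(-3*sin(2*z)) dz.
Step 2. Substitute u = z**2 - 4, turning ∫(-6*z*exp(3*z**2 - 12)) dz into ∫(-3*exp(3*u)) du: now ∫(-6/(z**2 + 4)) dz + ∫(-3*exp(3*u)) du + ∫(-3*sin(2*z)) dz.
Step 3. Evaluate the standard form: now -exp(3*u) + ∫(-6/(z**2 + 4)) dz + ∫(-3*sin(2*z)) dz.
Step 4. Substitute back u = z**2 - 4: now -exp(3*z**2 - 12) + ∫(-6/(z**2 + 4)) dz + ∫(-3*sin(2*z)) dz.
Step 5. Evaluate the standard form: now -exp(3*z**2 - 12) - 3*atan(z/2) + ∫(-3*sin(2*z)) dz.
Step 6. Evaluate the standard form: now -exp(3*z**2 - 12) + 3*cos(2*z)/2 - 3*atan(z/2).
Answer: -exp(3*z**2 - 12) + 3*cos(2*z)/2 - 3*atan(z/2).


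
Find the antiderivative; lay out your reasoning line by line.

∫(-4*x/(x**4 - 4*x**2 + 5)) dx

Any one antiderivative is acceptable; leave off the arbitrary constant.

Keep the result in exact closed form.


Step 1. Substitute u = x**2 - 2, turning ∫(-4*x/(x**4 - 4*x**2 + 5)) dx into ∫(-2/(u**2 + 1)) du: now ∫(-2/(u**2 + 1)) du.
Step 2. Evaluate the standard form: now -2*atan(u).
Step 3. Substitute back u = x**2 - 2: now -2*atan(x**2 - 2).
Answer: -2*atan(x**2 - 2).


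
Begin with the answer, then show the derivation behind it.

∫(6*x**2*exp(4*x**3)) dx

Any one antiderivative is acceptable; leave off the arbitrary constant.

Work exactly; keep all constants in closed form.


The answer is exp(4*x**3)/2.
Step 1. Substitute u = x**3, turning ∫(6*x**2*exp(4*x**3)) dx into ∫(2*exp(4*u)) du: now ∫(2*exp(4*u)) du.
Step 2. Evaluate the standard form: now exp(4*u)/2.
Step 3. Substitute back u = x**3: now exp(4*x**3)/2.
Answer: exp(4*x**3)/2.


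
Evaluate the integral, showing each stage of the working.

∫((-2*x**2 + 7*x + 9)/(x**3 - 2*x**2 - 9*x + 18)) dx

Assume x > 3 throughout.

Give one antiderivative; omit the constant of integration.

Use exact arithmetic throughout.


Step 1. Decompose ∫((-2*x**2 + 7*x + 9)/(x**3 - 2*x**2 - 9*x + 18)) dx by partial fractions, (-2*x**2 + 7*x + 9)/(x**3 - 2*x**2 - 9*x + 18) = -1/(x + 3) - 3/(x - 2) + 2/(x - 3): now ∫(2/(x - 3)) dx + ∫(-3/(x - 2)) dx + ∫(-1/(x + 3)) dx.
Step 2. Evaluate the standard form [assuming x > 2]: now -3*log(x - 2) + ∫(2/(x - 3)) dx + ∫(-1/(x + 3)) dx.
Step 3. Evaluate the standard form [assuming x > 3]: now 2*log(x - 3) - 3*log(x - 2) + ∫(-1/(x + 3)) dx.
Step 4. Evaluate the standard form [assuming x > -3]: now 2*log(x - 3) - 3*log(x - 2) - log(x + 3).
Answer: 2*log(x - 3) - 3*log(x - 2) - log(x + 3).


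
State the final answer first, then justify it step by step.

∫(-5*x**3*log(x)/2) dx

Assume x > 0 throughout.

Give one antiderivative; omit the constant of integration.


The answer is -5*x**4*log(x)/8 + 5*x**4/32.
Step 1. Integrate ∫(-5*x**3*log(x)/2) dx by parts with u = log(x), dv = (-5*x**3/2) dx, so v = -5*x**4/8 [assuming x > 0]: now -5*x**4*log(x)/8 + ∫(5*x**3/8) dx.
Step 2. Evaluate the standard form: now -5*x**4*log(x)/8 + 5*x**4/32.
Answer: -5*x**4*log(x)/8 + 5*x**4/32.


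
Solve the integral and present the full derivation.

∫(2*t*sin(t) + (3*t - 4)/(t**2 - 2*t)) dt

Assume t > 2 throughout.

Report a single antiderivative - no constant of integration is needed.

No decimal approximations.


Step 1. Rewrite: now ∫(2*t*sin(t)) dt + ∫((3*t - 4)/(t**2 - 2*t)) dt.
Step 2. Decompose ∫((3*t - 4)/(t**2 - 2*t)) dt by partial fractions, (3*t - 4)/(t**2 - 2*t) = 1/(t - 2) + 2/t: now ∫(2/t) dt + ∫(2*t*sin(t)) dt + ∫(1/(t - 2)) dt.
Step 3. Evaluate the standard form [assuming t > 2]: now log(t - 2) + ∫(2/t) dt + ∫(2*t*sin(t)) dt.
Step 4. Evaluate the standard form [assuming t > 0]: now 2*log(t) + log(t - 2) + ∫(2*t*sin(t)) dt.
Step 5. Integrate ∫(2*t*sin(t)) dt by parts with u = t, dv = (2*sin(t)) dt, so v = -2*cos(t): now -2*t*cos(t) + 2*log(t) + log(t - 2) + ∫(2*cos(t)) dt.
Step 6. Evaluate the standard form: now -2*t*cos(t) + 2*log(t) + log(t - 2) + 2*sin(t).
Answer: -2*t*cos(t) + 2*log(t) + log(t - 2) + 2*sin(t).


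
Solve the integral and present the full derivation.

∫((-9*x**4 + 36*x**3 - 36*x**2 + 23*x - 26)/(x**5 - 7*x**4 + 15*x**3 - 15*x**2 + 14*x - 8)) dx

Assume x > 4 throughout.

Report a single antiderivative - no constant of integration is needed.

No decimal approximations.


Step 1. Decompose ∫((-9*x**4 + 36*x**3 - 36*x**2 + 23*x - 26)/(x**5 - 7*x**4 + 15*x**3 - 15*x**2 + 14*x - 8)) dx by partial fractions, (-9*x**4 + 36*x**3 - 36*x**2 + 23*x - 26)/(x**5 - 7*x**4 + 15*x**3 - 15*x**2 + 14*x - 8) = -1/(x**2 + 1) - 2/(x - 1) - 2/(x - 2) - 5/(x - 4): now ∫(-5/(x - 4)) dx + ∫(-2/(x - 2)) dx + ∫(-2/(x - 1)) dx + ∫(-1/(x**2 + 1)) dx.
Step 2. Evaluate the standard form [assuming x > 2]: now -2*log(x - 2) + ∫(-5/(x - 4)) dx + ∫(-2/(x - 1)) dx + ∫(-1/(x**2 + 1)) dx.
Step 3. Evaluate the standard form [assuming x > 4]: now -5*log(x - 4) - 2*log(x - 2) + ∫(-2/(x - 1)) dx + ∫(-1/(x**2 + 1)) dx.
Step 4. Evaluate the standard form [assuming x > 1]: now -5*log(x - 4) - 2*log(x - 2) - 2*log(x - 1) + ∫(-1/(x**2 + 1)) dx.
Step 5. Evaluate the standard form: now -5*log(x - 4) - 2*log(x - 2) - 2*log(x - 1) - atan(x).
Answer: -5*log(x - 4) - 2*log(x - 2) - 2*log(x - 1) - atan(x).


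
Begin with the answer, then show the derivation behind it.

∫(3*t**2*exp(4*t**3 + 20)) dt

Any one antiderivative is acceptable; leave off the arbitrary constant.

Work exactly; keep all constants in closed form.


The answer is exp(4*t**3 + 20)/4.
Step 1. Substitute u = t**3 + 5, turning ∫(3*t**2*exp(4*t**3 + 20)) dt into ∫(exp(4*u)) du: now ∫(exp(4*u)) du.
Step 2. Evaluate the standard form: now exp(4*u)/4.
Step 3. Substitute back u = t**3 + 5: now exp(4*t**3 + 20)/4.
Answer: exp(4*t**3 + 20)/4.


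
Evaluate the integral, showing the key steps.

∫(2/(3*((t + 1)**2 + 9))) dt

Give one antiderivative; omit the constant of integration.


Step 1. Substitute u = t + 1, turning ∫(2/(3*((t + 1)**2 + 9))) dt into ∫(2/(3*(u**2 + 9))) du: now ∫(2/(3*(u**2 + 9))) du.
Step 2. Evaluate the standard form: now 2*atan(u/3)/9.
Step 3. Substitute back u = t + 1: now 2*atan(t/3 + 1/3)/9.
Answer: 2*atan(t/3 + 1/3)/9.


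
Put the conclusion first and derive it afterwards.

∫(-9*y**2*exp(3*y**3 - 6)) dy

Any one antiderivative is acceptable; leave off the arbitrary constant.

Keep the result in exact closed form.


The answer is -exp(3*y**3 - 6).
Step 1. Substitute u = y**3 - 2, turning ∫(-9*y**2*exp(3*y**3 - 6)) dy into ∫(-3*exp(3*u)) du: now ∫(-3*exp(3*u)) du.
Step 2. Evaluate the standard form: now -exp(3*u).
Step 3. Substitute back u = y**3 - 2: now -exp(3*y**3 - 6).
Answer: -exp(3*y**3 - 6).


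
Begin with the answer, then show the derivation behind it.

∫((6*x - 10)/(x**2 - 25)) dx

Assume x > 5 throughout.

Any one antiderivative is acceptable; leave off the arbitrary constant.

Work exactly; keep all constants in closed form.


The answer is 2*log(x - 5) + 4*log(x + 5).
Step 1. Decompose ∫((6*x - 10)/(x**2 - 25)) dx by partial fractions, (6*x - 10)/(x**2 - 25) = 4/(x + 5) + 2/(x - 5): now ∫(2/(x - 5)) dx + ∫(4/(x + 5)) dx.
Step 2. Evaluate the standard form [assuming x > 5]: now 2*log(x - 5) + ∫(4/(x + 5)) dx.
Step 3. Evaluate the standard form [assuming x > -5]: now 2*log(x - 5) + 4*log(x + 5).
Answer: 2*log(x - 5) + 4*log(x + 5).


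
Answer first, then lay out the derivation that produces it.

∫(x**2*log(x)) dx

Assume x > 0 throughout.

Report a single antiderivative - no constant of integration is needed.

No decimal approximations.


The answer is x**3*log(x)/3 - x**3/9.
Step 1. Integrate ∫(x**2*log(x)) dx by parts with u = log(x), dv = (x**2) dx, so v = x**3/3 [assuming x > 0]: now x**3*log(x)/3 + ∫(-x**2/3) dx.
Step 2. Evaluate the standard form: now x**3*log(x)/3 - x**3/9.
Answer: x**3*log(x)/3 - x**3/9.


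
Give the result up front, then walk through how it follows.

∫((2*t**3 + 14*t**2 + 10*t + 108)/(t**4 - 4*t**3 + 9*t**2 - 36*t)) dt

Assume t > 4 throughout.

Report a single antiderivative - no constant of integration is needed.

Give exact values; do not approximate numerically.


The answer is -3*log(t) + 5*log(t - 4) + 2*atan(t/3)/3.
Step 1. Decompose ∫((2*t**3 + 14*t**2 + 10*t + 108)/(t**4 - 4*t**3 + 9*t**2 - 36*t)) dt by partial fractions, (2*t**3 + 14*t**2 + 10*t + 108)/(t**4 - 4*t**3 + 9*t**2 - 36*t) = 2/(t**2 + 9) + 5/(t - 4) - 3/t: now ∫(-3/t) dt + ∫(5/(t - 4)) dt + ∫(2/(t**2 + 9)) dt.
Step 2. Evaluate the standard form [assuming t > 4]: now 5*log(t - 4) + ∫(-3/t) dt + ∫(2/(t**2 + 9)) dt.
Step 3. Evaluate the standard form [assuming t > 0]: now -3*log(t) + 5*log(t - 4) + ∫(2/(t**2 + 9)) dt.
Step 4. Evaluate the standard form: now -3*log(t) + 5*log(t - 4) + 2*atan(t/3)/3.
Answer: -3*log(t) + 5*log(t - 4) + 2*atan(t/3)/3.


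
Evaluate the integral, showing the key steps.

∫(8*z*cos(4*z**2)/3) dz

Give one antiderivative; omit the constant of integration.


Step 1. Substitute u = z**2, turning ∫(8*z*cos(4*z**2)/3) dz into ∫(4*cos(4*u)/3) du: now ∫(4*cos(4*u)/3) du.
Step 2. Evaluate the standard form: now sin(4*u)/3.
Step 3. Substitute back u = z**2: now sin(4*z**2)/3.
Answer: sin(4*z**2)/3.


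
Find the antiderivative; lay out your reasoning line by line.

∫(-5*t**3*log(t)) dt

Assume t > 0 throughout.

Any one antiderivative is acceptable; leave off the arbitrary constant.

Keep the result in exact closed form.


Step 1. Integrate ∫(-5*t**3*log(t)) dt by parts with u = log(t), dv = (-5*t**3) dt, so v = -5*t**4/4 [assuming t > 0]: now -5*t**4*log(t)/4 + ∫(5*t**3/4) dt.
Step 2. Evaluate the standard form: now -5*t**4*log(t)/4 + 5*t**4/16.
Answer: -5*t**4*log(t)/4 + 5*t**4/16.


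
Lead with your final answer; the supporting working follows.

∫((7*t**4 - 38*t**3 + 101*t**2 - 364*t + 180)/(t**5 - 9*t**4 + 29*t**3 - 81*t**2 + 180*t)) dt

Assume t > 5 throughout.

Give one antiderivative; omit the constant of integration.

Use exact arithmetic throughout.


The answer is log(t) + 3*log(t - 5) + 3*log(t - 4) - 2*atan(t/3)/3.
Step 1. Decompose ∫((7*t**4 - 38*t**3 + 101*t**2 - 364*t + 180)/(t**5 - 9*t**4 + 29*t**3 - 81*t**2 + 180*t)) dt by partial fractions, (7*t**4 - 38*t**3 + 101*t**2 - 364*t + 180)/(t**5 - 9*t**4 + 29*t**3 - 81*t**2 + 180*t) = -2/(t**2 + 9) + 3/(t - 4) + 3/(t - 5) + 1/t: now ∫(1/t) dt + ∫(3/(t - 5)) dt + ∫(3/(t - 4)) dt + ∫(-2/(t**2 + 9)) dt.
Step 2. Evaluate the standard form [assuming t > 4]: now 3*log(t - 4) + ∫(1/t) dt + ∫(3/(t - 5)) dt + ∫(-2/(t**2 + 9)) dt.
Step 3. Evaluate the standard form [assuming t > 5]: now 3*log(t - 5) + 3*log(t - 4) + ∫(1/t) dt + ∫(-2/(t**2 + 9)) dt.
Step 4. Evaluate the standard form [assuming t > 0]: now log(t) + 3*log(t - 5) + 3*log(t - 4) + ∫(-2/(t**2 + 9)) dt.
Step 5. Evaluate the standard form: now log(t) + 3*log(t - 5) + 3*log(t - 4) - 2*atan(t/3)/3.
Answer: log(t) + 3*log(t - 5) + 3*log(t - 4) - 2*atan(t/3)/3.
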